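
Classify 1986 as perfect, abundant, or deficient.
abundant

Proper divisors of 1986: sum = 1 + 2 + 3 + 6 + 331 + 662 + 993 = 1998
Since 1998 > 1986, 1986 is abundant.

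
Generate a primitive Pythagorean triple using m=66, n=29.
(3515, 3828, 5197)

Euclid's formula: a = m² - n², b = 2mn, c = m² + n²
m = 66, n = 29
a = 66² - 29² = 4356 - 841 = 3515
b = 2 × 66 × 29 = 3828
c = 66² + 29² = 4356 + 841 = 5197
Verification: 3515² + 3828² = 12355225 + 14653584 = 27008809 = 5197² ✓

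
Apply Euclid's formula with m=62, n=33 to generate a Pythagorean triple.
(2755, 4092, 4933)

Euclid's formula: a = m² - n², b = 2mn, c = m² + n²
m = 62, n = 33
a = 62² - 33² = 3844 - 1089 = 2755
b = 2 × 62 × 33 = 4092
c = 62² + 33² = 3844 + 1089 = 4933
Verification: 2755² + 4092² = 7590025 + 16744464 = 24334489 = 4933² ✓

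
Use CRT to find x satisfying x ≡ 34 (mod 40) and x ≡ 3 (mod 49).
1914

Using Chinese Remainder Theorem:
M = 40 × 49 = 1960
M1 = 49, M2 = 40
y1 = 49^(-1) mod 40 = 9
y2 = 40^(-1) mod 49 = 38
x = (34×49×9 + 3×40×38) mod 1960 = 1914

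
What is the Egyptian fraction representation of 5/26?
1/6 + 1/39

Greedy algorithm:
5/26: ceiling(26/5) = 6, use 1/6
1/39: ceiling(39/1) = 39, use 1/39
Result: 5/26 = 1/6 + 1/39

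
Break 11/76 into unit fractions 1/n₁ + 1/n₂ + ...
1/7 + 1/532

Greedy algorithm:
11/76: ceiling(76/11) = 7, use 1/7
1/532: ceiling(532/1) = 532, use 1/532
Result: 11/76 = 1/7 + 1/532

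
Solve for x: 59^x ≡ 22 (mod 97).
72

Baby-step giant-step with step n = ⌈√97⌉ = 10.
Baby steps 59^j mod 97 (j:value) for j=0..9: 0:1, 1:59, 2:86, 3:30, 4:24, 5:58, 6:27, 7:41, 8:91, 9:34.
Giant-step multiplier: 59^(-10) ≡ 59^(96-10) = 59^86 ≡ 25 (mod 97).
Giant steps γ_i = 22·25^i mod 97: γ_0=22, γ_1=65, γ_2=73, γ_3=79, γ_4=35, γ_5=2, γ_6=50, γ_7=86 (in table at j=2).
x = i·n + j = 7·10 + 2 = 72.
Check: 59^72 ≡ 22 (mod 97).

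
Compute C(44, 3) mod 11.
0

Using Lucas' theorem:
Write n=44 and k=3 in base 11:
n in base 11: [4, 0]
k in base 11: [0, 3]
C(44,3) mod 11 = ∏ C(n_i, k_i) mod 11
Digit binomials (mod 11): C(4,0) = 1; C(0,3) = 0 (k_i > n_i)
Product: 1 × 0 = 0 ≡ 0 (mod 11)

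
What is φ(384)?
128

384 = 2^7 × 3
φ(n) = n × ∏(1 - 1/p) for each prime p dividing n
φ(384) = 384 × (1 - 1/2) × (1 - 1/3) = 128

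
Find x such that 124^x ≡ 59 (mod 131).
32

Baby-step giant-step with step n = ⌈√131⌉ = 12.
Baby steps 124^j mod 131 (j:value) for j=0..11: 0:1, 1:124, 2:49, 3:50, 4:43, 5:92, 6:11, 7:54, 8:15, 9:26, 10:80, 11:95.
Giant-step multiplier: 124^(-12) ≡ 124^(130-12) = 124^118 ≡ 13 (mod 131).
Giant steps γ_i = 59·13^i mod 131: γ_0=59, γ_1=112, γ_2=15 (in table at j=8).
x = i·n + j = 2·12 + 8 = 32.
Check: 124^32 ≡ 59 (mod 131).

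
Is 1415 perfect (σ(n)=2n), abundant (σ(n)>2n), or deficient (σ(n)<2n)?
deficient

Proper divisors of 1415: sum = 1 + 5 + 283 = 289
Since 289 < 1415, 1415 is deficient.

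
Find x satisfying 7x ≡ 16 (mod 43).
x ≡ 33 (mod 43)

gcd(7, 43) = 1, which divides 16, so solutions exist.
Find 7^(-1) mod 43 by the extended Euclidean algorithm:
43 = 6 × 7 + 1  ⟹  1 = (1)·43 + (-6)·7
So (-6)·7 ≡ 1 (mod 43), i.e. 7^(-1) ≡ -6 ≡ 37 (mod 43).
x ≡ 37 × 16 = 592 ≡ 33 (mod 43).
Check: 7 × 33 = 231 ≡ 16 (mod 43).
Unique solution: x ≡ 33 (mod 43)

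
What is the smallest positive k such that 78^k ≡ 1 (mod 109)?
27

109 is prime, so ord(78) divides φ(109) = 108.
Divisors of 108: 1, 2, 3, 4, 6, 9, 12, 18, 27, 36, 54, 108.
Repeated squaring: 78^1 ≡ 78, 78^2 ≡ 89, 78^4 ≡ 73, 78^8 ≡ 97, 78^16 ≡ 35, 78^32 ≡ 26, 78^64 ≡ 22 (mod 109).
Test 78^d mod 109 for each divisor d in increasing order:
78^1 ≡ 78
78^2 ≡ 89
78^3 = 78^2·78^1 ≡ 75
78^4 ≡ 73
78^6 = 78^4·78^2 ≡ 66
78^9 = 78^8·78^1 ≡ 45
78^12 = 78^8·78^4 ≡ 105
78^18 = 78^16·78^2 ≡ 63
78^27 = 78^16·78^8·78^2·78^1 ≡ 1  ← first divisor giving 1
The order is 27.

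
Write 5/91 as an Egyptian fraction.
1/19 + 1/433 + 1/249553 + 1/93414800161 + 1/17452649778145716451681

Greedy algorithm:
5/91: ceiling(91/5) = 19, use 1/19
4/1729: ceiling(1729/4) = 433, use 1/433
3/748657: ceiling(748657/3) = 249553, use 1/249553
2/186829600321: ceiling(186829600321/2) = 93414800161, use 1/93414800161
1/17452649778145716451681: ceiling(17452649778145716451681/1) = 17452649778145716451681, use 1/17452649778145716451681
Result: 5/91 = 1/19 + 1/433 + 1/249553 + 1/93414800161 + 1/17452649778145716451681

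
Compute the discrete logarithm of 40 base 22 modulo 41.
20

Baby-step giant-step with step n = ⌈√41⌉ = 7.
Baby steps 22^j mod 41 (j:value) for j=0..6: 0:1, 1:22, 2:33, 3:29, 4:23, 5:14, 6:21.
Giant-step multiplier: 22^(-7) ≡ 22^(40-7) = 22^33 ≡ 15 (mod 41).
Giant steps γ_i = 40·15^i mod 41: γ_0=40, γ_1=26, γ_2=21 (in table at j=6).
x = i·n + j = 2·7 + 6 = 20.
Check: 22^20 ≡ 40 (mod 41).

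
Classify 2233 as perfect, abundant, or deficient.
deficient

Proper divisors of 2233: sum = 1 + 7 + 11 + 29 + 77 + 203 + 319 = 647
Since 647 < 2233, 2233 is deficient.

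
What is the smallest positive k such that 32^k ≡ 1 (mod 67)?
66

67 is prime, so ord(32) divides φ(67) = 66.
Divisors of 66: 1, 2, 3, 6, 11, 22, 33, 66.
Repeated squaring: 32^1 ≡ 32, 32^2 ≡ 19, 32^4 ≡ 26, 32^8 ≡ 6, 32^16 ≡ 36, 32^32 ≡ 23, 32^64 ≡ 60 (mod 67).
Test 32^d mod 67 for each divisor d in increasing order:
32^1 ≡ 32
32^2 ≡ 19
32^3 = 32^2·32^1 ≡ 5
32^6 = 32^4·32^2 ≡ 25
32^11 = 32^8·32^2·32^1 ≡ 30
32^22 = 32^16·32^4·32^2 ≡ 29
32^33 = 32^32·32^1 ≡ 66
32^66 = 32^64·32^2 ≡ 1  ← first divisor giving 1
The order is 66.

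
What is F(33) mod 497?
351

Matrix identity: Q^n = [[F_(n+1), F_n], [F_n, F_(n-1)]] with Q = [[1,1],[1,0]].
n = 33 = 100001₂. Square-and-multiply, entries mod 497:
Q^1 = [[1,1],[1,0]]
Q^2 = (Q^1)² = [[2,1],[1,1]]
Q^4 = (Q^2)² = [[5,3],[3,2]]
Q^8 = (Q^4)² = [[34,21],[21,13]]
Q^16 = (Q^8)² = [[106,490],[490,113]]
Q^33 = (Q^16)²·Q = [[309,351],[351,455]]
F_33 mod 497 = Q^33[0][1] = 351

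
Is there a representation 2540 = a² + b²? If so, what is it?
Not possible

Factorization: 2540 = 2^2 × 5 × 127
By Fermat: n is sum of two squares iff every prime p ≡ 3 (mod 4) appears to even power.
Prime(s) ≡ 3 (mod 4) with odd exponent: [(127, 1)]
Therefore 2540 cannot be expressed as a² + b².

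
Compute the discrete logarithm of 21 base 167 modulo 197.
71

Baby-step giant-step with step n = ⌈√197⌉ = 15.
Baby steps 167^j mod 197 (j:value) for j=0..14: 0:1, 1:167, 2:112, 3:186, 4:133, 5:147, 6:121, 7:113, 8:156, 9:48, 10:136, 11:57, 12:63, 13:80, 14:161.
Giant-step multiplier: 167^(-15) ≡ 167^(196-15) = 167^181 ≡ 56 (mod 197).
Giant steps γ_i = 21·56^i mod 197: γ_0=21, γ_1=191, γ_2=58, γ_3=96, γ_4=57 (in table at j=11).
x = i·n + j = 4·15 + 11 = 71.
Check: 167^71 ≡ 21 (mod 197).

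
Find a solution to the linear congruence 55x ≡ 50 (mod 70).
x ≡ 6 (mod 14)

gcd(55, 70) = 5, which divides 50, so solutions exist.
Divide through by 5: 11x ≡ 10 (mod 14).
Find 11^(-1) mod 14 by the extended Euclidean algorithm:
14 = 1 × 11 + 3  ⟹  3 = (1)·14 + (-1)·11
11 = 3 × 3 + 2  ⟹  2 = (-3)·14 + (4)·11
3 = 1 × 2 + 1  ⟹  1 = (4)·14 + (-5)·11
So (-5)·11 ≡ 1 (mod 14), i.e. 11^(-1) ≡ -5 ≡ 9 (mod 14).
x ≡ 9 × 10 = 90 ≡ 6 (mod 14).
Check: 55 × 6 = 330 ≡ 50 (mod 70).
x ≡ 6 (mod 14), giving 5 solutions mod 70.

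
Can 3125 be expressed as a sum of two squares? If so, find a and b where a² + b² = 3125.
10² + 55² (a=10, b=55)

Factorization: 3125 = 5^5
By Fermat: n is sum of two squares iff every prime p ≡ 3 (mod 4) appears to even power.
All primes ≡ 3 (mod 4) appear to even power.
Search a = 0, 1, 2, … for 3125 - a² a perfect square: first hit at a = 10: 3125 - 100 = 3025 = 55².
3125 = 10² + 55² = 100 + 3025 ✓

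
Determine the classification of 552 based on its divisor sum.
abundant

Proper divisors of 552: sum = 1 + 2 + 3 + 4 + 6 + 8 + 12 + 23 + 24 + 46 + 69 + 92 + 138 + 184 + 276 = 888
Since 888 > 552, 552 is abundant.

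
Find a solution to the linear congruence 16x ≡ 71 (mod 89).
x ≡ 10 (mod 89)

gcd(16, 89) = 1, which divides 71, so solutions exist.
Find 16^(-1) mod 89 by the extended Euclidean algorithm:
89 = 5 × 16 + 9  ⟹  9 = (1)·89 + (-5)·16
16 = 1 × 9 + 7  ⟹  7 = (-1)·89 + (6)·16
9 = 1 × 7 + 2  ⟹  2 = (2)·89 + (-11)·16
7 = 3 × 2 + 1  ⟹  1 = (-7)·89 + (39)·16
So (39)·16 ≡ 1 (mod 89), i.e. 16^(-1) ≡ 39 (mod 89).
x ≡ 39 × 71 = 2769 ≡ 10 (mod 89).
Check: 16 × 10 = 160 ≡ 71 (mod 89).
Unique solution: x ≡ 10 (mod 89)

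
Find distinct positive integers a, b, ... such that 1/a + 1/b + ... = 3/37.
1/13 + 1/241 + 1/115921

Greedy algorithm:
3/37: ceiling(37/3) = 13, use 1/13
2/481: ceiling(481/2) = 241, use 1/241
1/115921: ceiling(115921/1) = 115921, use 1/115921
Result: 3/37 = 1/13 + 1/241 + 1/115921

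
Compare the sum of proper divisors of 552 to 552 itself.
abundant

Proper divisors of 552: sum = 1 + 2 + 3 + 4 + 6 + 8 + 12 + 23 + 24 + 46 + 69 + 92 + 138 + 184 + 276 = 888
Since 888 > 552, 552 is abundant.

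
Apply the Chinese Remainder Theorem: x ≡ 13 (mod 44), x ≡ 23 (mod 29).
893

Using Chinese Remainder Theorem:
M = 44 × 29 = 1276
M1 = 29, M2 = 44
y1 = 29^(-1) mod 44 = 41
y2 = 44^(-1) mod 29 = 2
x = (13×29×41 + 23×44×2) mod 1276 = 893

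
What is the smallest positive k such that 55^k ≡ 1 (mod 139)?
23

139 is prime, so ord(55) divides φ(139) = 138.
Divisors of 138: 1, 2, 3, 6, 23, 46, 69, 138.
Repeated squaring: 55^1 ≡ 55, 55^2 ≡ 106, 55^4 ≡ 116, 55^8 ≡ 112, 55^16 ≡ 34, 55^32 ≡ 44, 55^64 ≡ 129, 55^128 ≡ 100 (mod 139).
Test 55^d mod 139 for each divisor d in increasing order:
55^1 ≡ 55
55^2 ≡ 106
55^3 = 55^2·55^1 ≡ 131
55^6 = 55^4·55^2 ≡ 64
55^23 = 55^16·55^4·55^2·55^1 ≡ 1  ← first divisor giving 1
The order is 23.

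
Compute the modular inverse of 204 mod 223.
176

gcd(204, 223) = 1, so the inverse exists.
Extended Euclidean algorithm on (223, 204):
223 = 1 × 204 + 19  ⟹  19 = (1)·223 + (-1)·204
204 = 10 × 19 + 14  ⟹  14 = (-10)·223 + (11)·204
19 = 1 × 14 + 5  ⟹  5 = (11)·223 + (-12)·204
14 = 2 × 5 + 4  ⟹  4 = (-32)·223 + (35)·204
5 = 1 × 4 + 1  ⟹  1 = (43)·223 + (-47)·204
So (-47)·204 ≡ 1 (mod 223), i.e. 204^(-1) ≡ -47 ≡ 176 (mod 223).
Check: 204 × 176 = 35904 ≡ 1 (mod 223)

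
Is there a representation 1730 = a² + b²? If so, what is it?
7² + 41² (a=7, b=41)

Factorization: 1730 = 2 × 5 × 173
By Fermat: n is sum of two squares iff every prime p ≡ 3 (mod 4) appears to even power.
All primes ≡ 3 (mod 4) appear to even power.
Search a = 0, 1, 2, … for 1730 - a² a perfect square: first hit at a = 7: 1730 - 49 = 1681 = 41².
1730 = 7² + 41² = 49 + 1681 ✓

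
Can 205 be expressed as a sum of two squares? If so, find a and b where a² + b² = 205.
3² + 14² (a=3, b=14)

Factorization: 205 = 5 × 41
By Fermat: n is sum of two squares iff every prime p ≡ 3 (mod 4) appears to even power.
All primes ≡ 3 (mod 4) appear to even power.
Search a = 0, 1, 2, … for 205 - a² a perfect square: first hit at a = 3: 205 - 9 = 196 = 14².
205 = 3² + 14² = 9 + 196 ✓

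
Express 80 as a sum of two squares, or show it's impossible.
4² + 8² (a=4, b=8)

Factorization: 80 = 2^4 × 5
By Fermat: n is sum of two squares iff every prime p ≡ 3 (mod 4) appears to even power.
All primes ≡ 3 (mod 4) appear to even power.
Search a = 0, 1, 2, … for 80 - a² a perfect square: first hit at a = 4: 80 - 16 = 64 = 8².
80 = 4² + 8² = 16 + 64 ✓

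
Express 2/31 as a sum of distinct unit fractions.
1/16 + 1/496

Greedy algorithm:
2/31: ceiling(31/2) = 16, use 1/16
1/496: ceiling(496/1) = 496, use 1/496
Result: 2/31 = 1/16 + 1/496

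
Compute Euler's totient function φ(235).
184

235 = 5 × 47
φ(n) = n × ∏(1 - 1/p) for each prime p dividing n
φ(235) = 235 × (1 - 1/5) × (1 - 1/47) = 184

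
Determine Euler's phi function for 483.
264

483 = 3 × 7 × 23
φ(n) = n × ∏(1 - 1/p) for each prime p dividing n
φ(483) = 483 × (1 - 1/3) × (1 - 1/7) × (1 - 1/23) = 264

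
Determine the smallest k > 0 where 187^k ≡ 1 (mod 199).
33

199 is prime, so ord(187) divides φ(199) = 198.
Divisors of 198: 1, 2, 3, 6, 9, 11, 18, 22, 33, 66, 99, 198.
Repeated squaring: 187^1 ≡ 187, 187^2 ≡ 144, 187^4 ≡ 40, 187^8 ≡ 8, 187^16 ≡ 64, 187^32 ≡ 116, 187^64 ≡ 123, 187^128 ≡ 5 (mod 199).
Test 187^d mod 199 for each divisor d in increasing order:
187^1 ≡ 187
187^2 ≡ 144
187^3 = 187^2·187^1 ≡ 63
187^6 = 187^4·187^2 ≡ 188
187^9 = 187^8·187^1 ≡ 103
187^11 = 187^8·187^2·187^1 ≡ 106
187^18 = 187^16·187^2 ≡ 62
187^22 = 187^16·187^4·187^2 ≡ 92
187^33 = 187^32·187^1 ≡ 1  ← first divisor giving 1
The order is 33.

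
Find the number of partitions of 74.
7089500

p(n) counts ways to write n as a sum of positive integers (order ignored).
Euler's pentagonal recurrence: p(k) = p(k-1) + p(k-2) - p(k-5) - p(k-7) + p(k-12) + p(k-15) - ... (offsets j(3j∓1)/2, signs ++--, p(0)=1, p(<0)=0).
DP table for k = 0..73: p(0)=1, p(1)=1, p(2)=2, p(3)=3, p(4)=5, p(5)=7, p(6)=11, p(7)=15, p(8)=22, p(9)=30, p(10)=42, p(11)=56, p(12)=77, p(13)=101, p(14)=135, p(15)=176, p(16)=231, p(17)=297, p(18)=385, p(19)=490, p(20)=627, p(21)=792, p(22)=1002, p(23)=1255, p(24)=1575, p(25)=1958, p(26)=2436, p(27)=3010, p(28)=3718, p(29)=4565, p(30)=5604, p(31)=6842, p(32)=8349, p(33)=10143, p(34)=12310, p(35)=14883, p(36)=17977, p(37)=21637, p(38)=26015, p(39)=31185, p(40)=37338, p(41)=44583, p(42)=53174, p(43)=63261, p(44)=75175, p(45)=89134, p(46)=105558, p(47)=124754, p(48)=147273, p(49)=173525, p(50)=204226, p(51)=239943, p(52)=281589, p(53)=329931, p(54)=386155, p(55)=451276, p(56)=526823, p(57)=614154, p(58)=715220, p(59)=831820, p(60)=966467, p(61)=1121505, p(62)=1300156, p(63)=1505499, p(64)=1741630, p(65)=2012558, p(66)=2323520, p(67)=2679689, p(68)=3087735, p(69)=3554345, p(70)=4087968, p(71)=4697205, p(72)=5392783, p(73)=6185689.
Final step: p(74) = p(73) + p(72) - p(69) - p(67) + p(62) + p(59) - p(52) - p(48) + p(39) + p(34) - p(23) - p(17) + p(4)
= 6185689 + 5392783 - 3554345 - 2679689 + 1300156 + 831820 - 281589 - 147273 + 31185 + 12310 - 1255 - 297 + 5
= 7089500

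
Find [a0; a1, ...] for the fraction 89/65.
[1; 2, 1, 2, 2, 3]

Euclidean algorithm steps:
89 = 1 × 65 + 24
65 = 2 × 24 + 17
24 = 1 × 17 + 7
17 = 2 × 7 + 3
7 = 2 × 3 + 1
3 = 3 × 1 + 0
Continued fraction: [1; 2, 1, 2, 2, 3]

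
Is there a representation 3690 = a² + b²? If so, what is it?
21² + 57² (a=21, b=57)

Factorization: 3690 = 2 × 3^2 × 5 × 41
By Fermat: n is sum of two squares iff every prime p ≡ 3 (mod 4) appears to even power.
All primes ≡ 3 (mod 4) appear to even power.
Search a = 0, 1, 2, … for 3690 - a² a perfect square: first hit at a = 21: 3690 - 441 = 3249 = 57².
3690 = 21² + 57² = 441 + 3249 ✓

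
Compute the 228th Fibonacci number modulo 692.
460

Matrix identity: Q^n = [[F_(n+1), F_n], [F_n, F_(n-1)]] with Q = [[1,1],[1,0]].
n = 228 = 11100100₂. Square-and-multiply, entries mod 692:
Q^1 = [[1,1],[1,0]]
Q^3 = (Q^1)²·Q = [[3,2],[2,1]]
Q^7 = (Q^3)²·Q = [[21,13],[13,8]]
Q^14 = (Q^7)² = [[610,377],[377,233]]
Q^28 = (Q^14)² = [[73,183],[183,582]]
Q^57 = (Q^28)²·Q = [[215,66],[66,149]]
Q^114 = (Q^57)² = [[65,496],[496,261]]
Q^228 = (Q^114)² = [[429,460],[460,661]]
F_228 mod 692 = Q^228[0][1] = 460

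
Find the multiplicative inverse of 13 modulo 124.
105

gcd(13, 124) = 1, so the inverse exists.
Extended Euclidean algorithm on (124, 13):
124 = 9 × 13 + 7  ⟹  7 = (1)·124 + (-9)·13
13 = 1 × 7 + 6  ⟹  6 = (-1)·124 + (10)·13
7 = 1 × 6 + 1  ⟹  1 = (2)·124 + (-19)·13
So (-19)·13 ≡ 1 (mod 124), i.e. 13^(-1) ≡ -19 ≡ 105 (mod 124).
Check: 13 × 105 = 1365 ≡ 1 (mod 124)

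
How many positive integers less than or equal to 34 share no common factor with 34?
16

34 = 2 × 17
φ(n) = n × ∏(1 - 1/p) for each prime p dividing n
φ(34) = 34 × (1 - 1/2) × (1 - 1/17) = 16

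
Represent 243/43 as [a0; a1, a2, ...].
[5; 1, 1, 1, 6, 2]

Euclidean algorithm steps:
243 = 5 × 43 + 28
43 = 1 × 28 + 15
28 = 1 × 15 + 13
15 = 1 × 13 + 2
13 = 6 × 2 + 1
2 = 2 × 1 + 0
Continued fraction: [5; 1, 1, 1, 6, 2]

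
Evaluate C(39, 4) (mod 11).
4

Using Lucas' theorem:
Write n=39 and k=4 in base 11:
n in base 11: [3, 6]
k in base 11: [0, 4]
C(39,4) mod 11 = ∏ C(n_i, k_i) mod 11
Digit binomials (mod 11): C(3,0) = 1; C(6,4) = 15 ≡ 4
Product: 1 × 4 = 4 ≡ 4 (mod 11)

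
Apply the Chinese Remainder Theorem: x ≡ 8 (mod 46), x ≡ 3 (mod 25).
928

Using Chinese Remainder Theorem:
M = 46 × 25 = 1150
M1 = 25, M2 = 46
y1 = 25^(-1) mod 46 = 35
y2 = 46^(-1) mod 25 = 6
x = (8×25×35 + 3×46×6) mod 1150 = 928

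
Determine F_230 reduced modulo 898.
441

Matrix identity: Q^n = [[F_(n+1), F_n], [F_n, F_(n-1)]] with Q = [[1,1],[1,0]].
n = 230 = 11100110₂. Square-and-multiply, entries mod 898:
Q^1 = [[1,1],[1,0]]
Q^3 = (Q^1)²·Q = [[3,2],[2,1]]
Q^7 = (Q^3)²·Q = [[21,13],[13,8]]
Q^14 = (Q^7)² = [[610,377],[377,233]]
Q^28 = (Q^14)² = [[573,817],[817,654]]
Q^57 = (Q^28)²·Q = [[227,834],[834,291]]
Q^115 = (Q^57)²·Q = [[23,847],[847,74]]
Q^230 = (Q^115)² = [[436,441],[441,893]]
F_230 mod 898 = Q^230[0][1] = 441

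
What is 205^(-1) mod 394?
271

gcd(205, 394) = 1, so the inverse exists.
Extended Euclidean algorithm on (394, 205):
394 = 1 × 205 + 189  ⟹  189 = (1)·394 + (-1)·205
205 = 1 × 189 + 16  ⟹  16 = (-1)·394 + (2)·205
189 = 11 × 16 + 13  ⟹  13 = (12)·394 + (-23)·205
16 = 1 × 13 + 3  ⟹  3 = (-13)·394 + (25)·205
13 = 4 × 3 + 1  ⟹  1 = (64)·394 + (-123)·205
So (-123)·205 ≡ 1 (mod 394), i.e. 205^(-1) ≡ -123 ≡ 271 (mod 394).
Check: 205 × 271 = 55555 ≡ 1 (mod 394)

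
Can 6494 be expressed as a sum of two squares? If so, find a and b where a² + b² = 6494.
Not possible

Factorization: 6494 = 2 × 17 × 191
By Fermat: n is sum of two squares iff every prime p ≡ 3 (mod 4) appears to even power.
Prime(s) ≡ 3 (mod 4) with odd exponent: [(191, 1)]
Therefore 6494 cannot be expressed as a² + b².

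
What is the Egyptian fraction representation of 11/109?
1/10 + 1/1090

Greedy algorithm:
11/109: ceiling(109/11) = 10, use 1/10
1/1090: ceiling(1090/1) = 1090, use 1/1090
Result: 11/109 = 1/10 + 1/1090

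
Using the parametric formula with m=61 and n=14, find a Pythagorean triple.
(3525, 1708, 3917)

Euclid's formula: a = m² - n², b = 2mn, c = m² + n²
m = 61, n = 14
a = 61² - 14² = 3721 - 196 = 3525
b = 2 × 61 × 14 = 1708
c = 61² + 14² = 3721 + 196 = 3917
Verification: 3525² + 1708² = 12425625 + 2917264 = 15342889 = 3917² ✓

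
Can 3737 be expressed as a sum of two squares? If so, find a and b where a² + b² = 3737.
4² + 61² (a=4, b=61)

Factorization: 3737 = 37 × 101
By Fermat: n is sum of two squares iff every prime p ≡ 3 (mod 4) appears to even power.
All primes ≡ 3 (mod 4) appear to even power.
Search a = 0, 1, 2, … for 3737 - a² a perfect square: first hit at a = 4: 3737 - 16 = 3721 = 61².
3737 = 4² + 61² = 16 + 3721 ✓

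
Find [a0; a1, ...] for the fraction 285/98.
[2; 1, 9, 1, 8]

Euclidean algorithm steps:
285 = 2 × 98 + 89
98 = 1 × 89 + 9
89 = 9 × 9 + 8
9 = 1 × 8 + 1
8 = 8 × 1 + 0
Continued fraction: [2; 1, 9, 1, 8]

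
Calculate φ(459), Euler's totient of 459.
288

459 = 3^3 × 17
φ(n) = n × ∏(1 - 1/p) for each prime p dividing n
φ(459) = 459 × (1 - 1/3) × (1 - 1/17) = 288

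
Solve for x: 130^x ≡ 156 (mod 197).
116

Baby-step giant-step with step n = ⌈√197⌉ = 15.
Baby steps 130^j mod 197 (j:value) for j=0..14: 0:1, 1:130, 2:155, 3:56, 4:188, 5:12, 6:181, 7:87, 8:81, 9:89, 10:144, 11:5, 12:59, 13:184, 14:83.
Giant-step multiplier: 130^(-15) ≡ 130^(196-15) = 130^181 ≡ 35 (mod 197).
Giant steps γ_i = 156·35^i mod 197: γ_0=156, γ_1=141, γ_2=10, γ_3=153, γ_4=36, γ_5=78, γ_6=169, γ_7=5 (in table at j=11).
x = i·n + j = 7·15 + 11 = 116.
Check: 130^116 ≡ 156 (mod 197).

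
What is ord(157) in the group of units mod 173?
86

173 is prime, so ord(157) divides φ(173) = 172.
Divisors of 172: 1, 2, 4, 43, 86, 172.
Repeated squaring: 157^1 ≡ 157, 157^2 ≡ 83, 157^4 ≡ 142, 157^8 ≡ 96, 157^16 ≡ 47, 157^32 ≡ 133, 157^64 ≡ 43, 157^128 ≡ 119 (mod 173).
Test 157^d mod 173 for each divisor d in increasing order:
157^1 ≡ 157
157^2 ≡ 83
157^4 ≡ 142
157^43 = 157^32·157^8·157^2·157^1 ≡ 172
157^86 = 157^64·157^16·157^4·157^2 ≡ 1  ← first divisor giving 1
The order is 86.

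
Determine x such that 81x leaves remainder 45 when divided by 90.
x ≡ 5 (mod 10)

gcd(81, 90) = 9, which divides 45, so solutions exist.
Divide through by 9: 9x ≡ 5 (mod 10).
Find 9^(-1) mod 10 by the extended Euclidean algorithm:
10 = 1 × 9 + 1  ⟹  1 = (1)·10 + (-1)·9
So (-1)·9 ≡ 1 (mod 10), i.e. 9^(-1) ≡ -1 ≡ 9 (mod 10).
x ≡ 9 × 5 = 45 ≡ 5 (mod 10).
Check: 81 × 5 = 405 ≡ 45 (mod 90).
x ≡ 5 (mod 10), giving 9 solutions mod 90.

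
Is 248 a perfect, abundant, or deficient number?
deficient

Proper divisors of 248: sum = 1 + 2 + 4 + 8 + 31 + 62 + 124 = 232
Since 232 < 248, 248 is deficient.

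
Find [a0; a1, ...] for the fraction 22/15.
[1; 2, 7]

Euclidean algorithm steps:
22 = 1 × 15 + 7
15 = 2 × 7 + 1
7 = 7 × 1 + 0
Continued fraction: [1; 2, 7]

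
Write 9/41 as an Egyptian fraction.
1/5 + 1/52 + 1/3554 + 1/18942820

Greedy algorithm:
9/41: ceiling(41/9) = 5, use 1/5
4/205: ceiling(205/4) = 52, use 1/52
3/10660: ceiling(10660/3) = 3554, use 1/3554
1/18942820: ceiling(18942820/1) = 18942820, use 1/18942820
Result: 9/41 = 1/5 + 1/52 + 1/3554 + 1/18942820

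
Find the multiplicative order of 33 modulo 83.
41

83 is prime, so ord(33) divides φ(83) = 82.
Divisors of 82: 1, 2, 41, 82.
Repeated squaring: 33^1 ≡ 33, 33^2 ≡ 10, 33^4 ≡ 17, 33^8 ≡ 40, 33^16 ≡ 23, 33^32 ≡ 31, 33^64 ≡ 48 (mod 83).
Test 33^d mod 83 for each divisor d in increasing order:
33^1 ≡ 33
33^2 ≡ 10
33^41 = 33^32·33^8·33^1 ≡ 1  ← first divisor giving 1
The order is 41.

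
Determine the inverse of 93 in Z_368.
277

gcd(93, 368) = 1, so the inverse exists.
Extended Euclidean algorithm on (368, 93):
368 = 3 × 93 + 89  ⟹  89 = (1)·368 + (-3)·93
93 = 1 × 89 + 4  ⟹  4 = (-1)·368 + (4)·93
89 = 22 × 4 + 1  ⟹  1 = (23)·368 + (-91)·93
So (-91)·93 ≡ 1 (mod 368), i.e. 93^(-1) ≡ -91 ≡ 277 (mod 368).
Check: 93 × 277 = 25761 ≡ 1 (mod 368)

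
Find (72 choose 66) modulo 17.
0

Using Lucas' theorem:
Write n=72 and k=66 in base 17:
n in base 17: [4, 4]
k in base 17: [3, 15]
C(72,66) mod 17 = ∏ C(n_i, k_i) mod 17
Digit binomials (mod 17): C(4,3) = 4; C(4,15) = 0 (k_i > n_i)
Product: 4 × 0 = 0 ≡ 0 (mod 17)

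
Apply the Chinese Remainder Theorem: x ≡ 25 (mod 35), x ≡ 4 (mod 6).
130

Using Chinese Remainder Theorem:
M = 35 × 6 = 210
M1 = 6, M2 = 35
y1 = 6^(-1) mod 35 = 6
y2 = 35^(-1) mod 6 = 5
x = (25×6×6 + 4×35×5) mod 210 = 130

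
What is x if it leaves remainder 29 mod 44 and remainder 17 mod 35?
997

Using Chinese Remainder Theorem:
M = 44 × 35 = 1540
M1 = 35, M2 = 44
y1 = 35^(-1) mod 44 = 39
y2 = 44^(-1) mod 35 = 4
x = (29×35×39 + 17×44×4) mod 1540 = 997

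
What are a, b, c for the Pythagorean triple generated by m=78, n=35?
(4859, 5460, 7309)

Euclid's formula: a = m² - n², b = 2mn, c = m² + n²
m = 78, n = 35
a = 78² - 35² = 6084 - 1225 = 4859
b = 2 × 78 × 35 = 5460
c = 78² + 35² = 6084 + 1225 = 7309
Verification: 4859² + 5460² = 23609881 + 29811600 = 53421481 = 7309² ✓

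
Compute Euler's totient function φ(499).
498

499 = 499
φ(n) = n × ∏(1 - 1/p) for each prime p dividing n
φ(499) = 499 × (1 - 1/499) = 498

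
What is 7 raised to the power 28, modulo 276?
73

Repeated squaring. Binary of 28 = 11100.
7^1 ≡ 7 (mod 276); 7^2 ≡ 49 (mod 276); 7^4 ≡ 193 (mod 276); 7^8 ≡ 265 (mod 276); 7^16 ≡ 121 (mod 276)
7^28 = 7^4 × 7^8 × 7^16 ≡ 73 (mod 276)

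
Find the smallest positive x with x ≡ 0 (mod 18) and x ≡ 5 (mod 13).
18

Using Chinese Remainder Theorem:
M = 18 × 13 = 234
M1 = 13, M2 = 18
y1 = 13^(-1) mod 18 = 7
y2 = 18^(-1) mod 13 = 8
x = (0×13×7 + 5×18×8) mod 234 = 18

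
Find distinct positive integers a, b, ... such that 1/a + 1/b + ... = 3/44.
1/15 + 1/660

Greedy algorithm:
3/44: ceiling(44/3) = 15, use 1/15
1/660: ceiling(660/1) = 660, use 1/660
Result: 3/44 = 1/15 + 1/660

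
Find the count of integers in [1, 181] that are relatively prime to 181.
180

181 = 181
φ(n) = n × ∏(1 - 1/p) for each prime p dividing n
φ(181) = 181 × (1 - 1/181) = 180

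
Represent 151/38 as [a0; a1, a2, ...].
[3; 1, 37]

Euclidean algorithm steps:
151 = 3 × 38 + 37
38 = 1 × 37 + 1
37 = 37 × 1 + 0
Continued fraction: [3; 1, 37]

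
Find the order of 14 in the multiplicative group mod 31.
15

31 is prime, so ord(14) divides φ(31) = 30.
Divisors of 30: 1, 2, 3, 5, 6, 10, 15, 30.
Repeated squaring: 14^1 ≡ 14, 14^2 ≡ 10, 14^4 ≡ 7, 14^8 ≡ 18, 14^16 ≡ 14 (mod 31).
Test 14^d mod 31 for each divisor d in increasing order:
14^1 ≡ 14
14^2 ≡ 10
14^3 = 14^2·14^1 ≡ 16
14^5 = 14^4·14^1 ≡ 5
14^6 = 14^4·14^2 ≡ 8
14^10 = 14^8·14^2 ≡ 25
14^15 = 14^8·14^4·14^2·14^1 ≡ 1  ← first divisor giving 1
The order is 15.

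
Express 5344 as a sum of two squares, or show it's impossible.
Not possible

Factorization: 5344 = 2^5 × 167
By Fermat: n is sum of two squares iff every prime p ≡ 3 (mod 4) appears to even power.
Prime(s) ≡ 3 (mod 4) with odd exponent: [(167, 1)]
Therefore 5344 cannot be expressed as a² + b².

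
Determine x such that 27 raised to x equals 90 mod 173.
50

Baby-step giant-step with step n = ⌈√173⌉ = 14.
Baby steps 27^j mod 173 (j:value) for j=0..13: 0:1, 1:27, 2:37, 3:134, 4:158, 5:114, 6:137, 7:66, 8:52, 9:20, 10:21, 11:48, 12:85, 13:46.
Giant-step multiplier: 27^(-14) ≡ 27^(172-14) = 27^158 ≡ 67 (mod 173).
Giant steps γ_i = 90·67^i mod 173: γ_0=90, γ_1=148, γ_2=55, γ_3=52 (in table at j=8).
x = i·n + j = 3·14 + 8 = 50.
Check: 27^50 ≡ 90 (mod 173).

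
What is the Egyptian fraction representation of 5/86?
1/18 + 1/387

Greedy algorithm:
5/86: ceiling(86/5) = 18, use 1/18
1/387: ceiling(387/1) = 387, use 1/387
Result: 5/86 = 1/18 + 1/387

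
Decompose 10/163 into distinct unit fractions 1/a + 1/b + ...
1/17 + 1/396 + 1/1097316

Greedy algorithm:
10/163: ceiling(163/10) = 17, use 1/17
7/2771: ceiling(2771/7) = 396, use 1/396
1/1097316: ceiling(1097316/1) = 1097316, use 1/1097316
Result: 10/163 = 1/17 + 1/396 + 1/1097316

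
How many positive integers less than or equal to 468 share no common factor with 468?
144

468 = 2^2 × 3^2 × 13
φ(n) = n × ∏(1 - 1/p) for each prime p dividing n
φ(468) = 468 × (1 - 1/2) × (1 - 1/3) × (1 - 1/13) = 144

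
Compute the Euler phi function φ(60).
16

60 = 2^2 × 3 × 5
φ(n) = n × ∏(1 - 1/p) for each prime p dividing n
φ(60) = 60 × (1 - 1/2) × (1 - 1/3) × (1 - 1/5) = 16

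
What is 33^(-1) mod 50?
47

gcd(33, 50) = 1, so the inverse exists.
Extended Euclidean algorithm on (50, 33):
50 = 1 × 33 + 17  ⟹  17 = (1)·50 + (-1)·33
33 = 1 × 17 + 16  ⟹  16 = (-1)·50 + (2)·33
17 = 1 × 16 + 1  ⟹  1 = (2)·50 + (-3)·33
So (-3)·33 ≡ 1 (mod 50), i.e. 33^(-1) ≡ -3 ≡ 47 (mod 50).
Check: 33 × 47 = 1551 ≡ 1 (mod 50)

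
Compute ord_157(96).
156

157 is prime, so ord(96) divides φ(157) = 156.
Divisors of 156: 1, 2, 3, 4, 6, 12, 13, 26, 39, 52, 78, 156.
Repeated squaring: 96^1 ≡ 96, 96^2 ≡ 110, 96^4 ≡ 11, 96^8 ≡ 121, 96^16 ≡ 40, 96^32 ≡ 30, 96^64 ≡ 115, 96^128 ≡ 37 (mod 157).
Test 96^d mod 157 for each divisor d in increasing order:
96^1 ≡ 96
96^2 ≡ 110
96^3 = 96^2·96^1 ≡ 41
96^4 ≡ 11
96^6 = 96^4·96^2 ≡ 111
96^12 = 96^8·96^4 ≡ 75
96^13 = 96^8·96^4·96^1 ≡ 135
96^26 = 96^16·96^8·96^2 ≡ 13
96^39 = 96^32·96^4·96^2·96^1 ≡ 28
96^52 = 96^32·96^16·96^4 ≡ 12
96^78 = 96^64·96^8·96^4·96^2 ≡ 156
96^156 = 96^128·96^16·96^8·96^4 ≡ 1  ← first divisor giving 1
The order is 156.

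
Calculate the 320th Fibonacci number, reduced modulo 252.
21

Matrix identity: Q^n = [[F_(n+1), F_n], [F_n, F_(n-1)]] with Q = [[1,1],[1,0]].
n = 320 = 101000000₂. Square-and-multiply, entries mod 252:
Q^1 = [[1,1],[1,0]]
Q^2 = (Q^1)² = [[2,1],[1,1]]
Q^5 = (Q^2)²·Q = [[8,5],[5,3]]
Q^10 = (Q^5)² = [[89,55],[55,34]]
Q^20 = (Q^10)² = [[110,213],[213,149]]
Q^40 = (Q^20)² = [[13,231],[231,34]]
Q^80 = (Q^40)² = [[106,21],[21,85]]
Q^160 = (Q^80)² = [[85,231],[231,106]]
Q^320 = (Q^160)² = [[106,21],[21,85]]
F_320 mod 252 = Q^320[0][1] = 21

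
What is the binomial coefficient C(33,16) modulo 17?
1

Using Lucas' theorem:
Write n=33 and k=16 in base 17:
n in base 17: [1, 16]
k in base 17: [0, 16]
C(33,16) mod 17 = ∏ C(n_i, k_i) mod 17
Digit binomials (mod 17): C(1,0) = 1; C(16,16) = 1
Product: 1 × 1 = 1 ≡ 1 (mod 17)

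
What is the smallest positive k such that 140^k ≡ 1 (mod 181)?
180

181 is prime, so ord(140) divides φ(181) = 180.
Divisors of 180: 1, 2, 3, 4, 5, 6, 9, 10, 12, 15, 18, 20, 30, 36, 45, 60, 90, 180.
Repeated squaring: 140^1 ≡ 140, 140^2 ≡ 52, 140^4 ≡ 170, 140^8 ≡ 121, 140^16 ≡ 161, 140^32 ≡ 38, 140^64 ≡ 177, 140^128 ≡ 16 (mod 181).
Test 140^d mod 181 for each divisor d in increasing order:
140^1 ≡ 140
140^2 ≡ 52
140^3 = 140^2·140^1 ≡ 40
140^4 ≡ 170
140^5 = 140^4·140^1 ≡ 89
140^6 = 140^4·140^2 ≡ 152
140^9 = 140^8·140^1 ≡ 107
140^10 = 140^8·140^2 ≡ 138
140^12 = 140^8·140^4 ≡ 117
140^15 = 140^8·140^4·140^2·140^1 ≡ 155
140^18 = 140^16·140^2 ≡ 46
140^20 = 140^16·140^4 ≡ 39
140^30 = 140^16·140^8·140^4·140^2 ≡ 133
140^36 = 140^32·140^4 ≡ 125
140^45 = 140^32·140^8·140^4·140^1 ≡ 162
140^60 = 140^32·140^16·140^8·140^4 ≡ 132
140^90 = 140^64·140^16·140^8·140^2 ≡ 180
140^180 = 140^128·140^32·140^16·140^4 ≡ 1  ← first divisor giving 1
The order is 180.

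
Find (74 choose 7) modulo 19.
11

Using Lucas' theorem:
Write n=74 and k=7 in base 19:
n in base 19: [3, 17]
k in base 19: [0, 7]
C(74,7) mod 19 = ∏ C(n_i, k_i) mod 19
Digit binomials (mod 19): C(3,0) = 1; C(17,7) = 19448 ≡ 11
Product: 1 × 11 = 11 ≡ 11 (mod 19)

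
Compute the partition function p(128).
4351078600

p(n) counts ways to write n as a sum of positive integers (order ignored).
Euler's pentagonal recurrence: p(k) = p(k-1) + p(k-2) - p(k-5) - p(k-7) + p(k-12) + p(k-15) - ... (offsets j(3j∓1)/2, signs ++--, p(0)=1, p(<0)=0).
DP table for k = 0..127: p(0)=1, p(1)=1, p(2)=2, p(3)=3, p(4)=5, p(5)=7, p(6)=11, p(7)=15, p(8)=22, p(9)=30, p(10)=42, p(11)=56, p(12)=77, p(13)=101, p(14)=135, p(15)=176, p(16)=231, p(17)=297, p(18)=385, p(19)=490, p(20)=627, p(21)=792, p(22)=1002, p(23)=1255, p(24)=1575, p(25)=1958, p(26)=2436, p(27)=3010, p(28)=3718, p(29)=4565, p(30)=5604, p(31)=6842, p(32)=8349, p(33)=10143, p(34)=12310, p(35)=14883, p(36)=17977, p(37)=21637, p(38)=26015, p(39)=31185, p(40)=37338, p(41)=44583, p(42)=53174, p(43)=63261, p(44)=75175, p(45)=89134, p(46)=105558, p(47)=124754, p(48)=147273, p(49)=173525, p(50)=204226, p(51)=239943, p(52)=281589, p(53)=329931, p(54)=386155, p(55)=451276, p(56)=526823, p(57)=614154, p(58)=715220, p(59)=831820, p(60)=966467, p(61)=1121505, p(62)=1300156, p(63)=1505499, p(64)=1741630, p(65)=2012558, p(66)=2323520, p(67)=2679689, p(68)=3087735, p(69)=3554345, p(70)=4087968, p(71)=4697205, p(72)=5392783, p(73)=6185689, p(74)=7089500, p(75)=8118264, p(76)=9289091, p(77)=10619863, p(78)=12132164, p(79)=13848650, p(80)=15796476, p(81)=18004327, p(82)=20506255, p(83)=23338469, p(84)=26543660, p(85)=30167357, p(86)=34262962, p(87)=38887673, p(88)=44108109, p(89)=49995925, p(90)=56634173, p(91)=64112359, p(92)=72533807, p(93)=82010177, p(94)=92669720, p(95)=104651419, p(96)=118114304, p(97)=133230930, p(98)=150198136, p(99)=169229875, p(100)=190569292, p(101)=214481126, p(102)=241265379, p(103)=271248950, p(104)=304801365, p(105)=342325709, p(106)=384276336, p(107)=431149389, p(108)=483502844, p(109)=541946240, p(110)=607163746, p(111)=679903203, p(112)=761002156, p(113)=851376628, p(114)=952050665, p(115)=1064144451, p(116)=1188908248, p(117)=1327710076, p(118)=1482074143, p(119)=1653668665, p(120)=1844349560, p(121)=2056148051, p(122)=2291320912, p(123)=2552338241, p(124)=2841940500, p(125)=3163127352, p(126)=3519222692, p(127)=3913864295.
Final step: p(128) = p(127) + p(126) - p(123) - p(121) + p(116) + p(113) - p(106) - p(102) + p(93) + p(88) - p(77) - p(71) + p(58) + p(51) - p(36) - p(28) + p(11) + p(2)
= 3913864295 + 3519222692 - 2552338241 - 2056148051 + 1188908248 + 851376628 - 384276336 - 241265379 + 82010177 + 44108109 - 10619863 - 4697205 + 715220 + 239943 - 17977 - 3718 + 56 + 2
= 4351078600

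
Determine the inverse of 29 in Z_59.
57

gcd(29, 59) = 1, so the inverse exists.
Extended Euclidean algorithm on (59, 29):
59 = 2 × 29 + 1  ⟹  1 = (1)·59 + (-2)·29
So (-2)·29 ≡ 1 (mod 59), i.e. 29^(-1) ≡ -2 ≡ 57 (mod 59).
Check: 29 × 57 = 1653 ≡ 1 (mod 59)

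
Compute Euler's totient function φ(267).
176

267 = 3 × 89
φ(n) = n × ∏(1 - 1/p) for each prime p dividing n
φ(267) = 267 × (1 - 1/3) × (1 - 1/89) = 176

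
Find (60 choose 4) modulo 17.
7

Using Lucas' theorem:
Write n=60 and k=4 in base 17:
n in base 17: [3, 9]
k in base 17: [0, 4]
C(60,4) mod 17 = ∏ C(n_i, k_i) mod 17
Digit binomials (mod 17): C(3,0) = 1; C(9,4) = 126 ≡ 7
Product: 1 × 7 = 7 ≡ 7 (mod 17)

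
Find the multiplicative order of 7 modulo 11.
10

11 is prime, so ord(7) divides φ(11) = 10.
Divisors of 10: 1, 2, 5, 10.
Repeated squaring: 7^1 ≡ 7, 7^2 ≡ 5, 7^4 ≡ 3, 7^8 ≡ 9 (mod 11).
Test 7^d mod 11 for each divisor d in increasing order:
7^1 ≡ 7
7^2 ≡ 5
7^5 = 7^4·7^1 ≡ 10
7^10 = 7^8·7^2 ≡ 1  ← first divisor giving 1
The order is 10.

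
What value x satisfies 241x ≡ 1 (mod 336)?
145

gcd(241, 336) = 1, so the inverse exists.
Extended Euclidean algorithm on (336, 241):
336 = 1 × 241 + 95  ⟹  95 = (1)·336 + (-1)·241
241 = 2 × 95 + 51  ⟹  51 = (-2)·336 + (3)·241
95 = 1 × 51 + 44  ⟹  44 = (3)·336 + (-4)·241
51 = 1 × 44 + 7  ⟹  7 = (-5)·336 + (7)·241
44 = 6 × 7 + 2  ⟹  2 = (33)·336 + (-46)·241
7 = 3 × 2 + 1  ⟹  1 = (-104)·336 + (145)·241
So (145)·241 ≡ 1 (mod 336), i.e. 241^(-1) ≡ 145 (mod 336).
Check: 241 × 145 = 34945 ≡ 1 (mod 336)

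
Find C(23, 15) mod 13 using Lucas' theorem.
6

Using Lucas' theorem:
Write n=23 and k=15 in base 13:
n in base 13: [1, 10]
k in base 13: [1, 2]
C(23,15) mod 13 = ∏ C(n_i, k_i) mod 13
Digit binomials (mod 13): C(1,1) = 1; C(10,2) = 45 ≡ 6
Product: 1 × 6 = 6 ≡ 6 (mod 13)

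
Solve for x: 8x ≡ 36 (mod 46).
x ≡ 16 (mod 23)

gcd(8, 46) = 2, which divides 36, so solutions exist.
Divide through by 2: 4x ≡ 18 (mod 23).
Find 4^(-1) mod 23 by the extended Euclidean algorithm:
23 = 5 × 4 + 3  ⟹  3 = (1)·23 + (-5)·4
4 = 1 × 3 + 1  ⟹  1 = (-1)·23 + (6)·4
So (6)·4 ≡ 1 (mod 23), i.e. 4^(-1) ≡ 6 (mod 23).
x ≡ 6 × 18 = 108 ≡ 16 (mod 23).
Check: 8 × 16 = 128 ≡ 36 (mod 46).
x ≡ 16 (mod 23), giving 2 solutions mod 46.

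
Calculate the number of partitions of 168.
228204732751

p(n) counts ways to write n as a sum of positive integers (order ignored).
Euler's pentagonal recurrence: p(k) = p(k-1) + p(k-2) - p(k-5) - p(k-7) + p(k-12) + p(k-15) - ... (offsets j(3j∓1)/2, signs ++--, p(0)=1, p(<0)=0).
DP table for k = 0..167: p(0)=1, p(1)=1, p(2)=2, p(3)=3, p(4)=5, p(5)=7, p(6)=11, p(7)=15, p(8)=22, p(9)=30, p(10)=42, p(11)=56, p(12)=77, p(13)=101, p(14)=135, p(15)=176, p(16)=231, p(17)=297, p(18)=385, p(19)=490, p(20)=627, p(21)=792, p(22)=1002, p(23)=1255, p(24)=1575, p(25)=1958, p(26)=2436, p(27)=3010, p(28)=3718, p(29)=4565, p(30)=5604, p(31)=6842, p(32)=8349, p(33)=10143, p(34)=12310, p(35)=14883, p(36)=17977, p(37)=21637, p(38)=26015, p(39)=31185, p(40)=37338, p(41)=44583, p(42)=53174, p(43)=63261, p(44)=75175, p(45)=89134, p(46)=105558, p(47)=124754, p(48)=147273, p(49)=173525, p(50)=204226, p(51)=239943, p(52)=281589, p(53)=329931, p(54)=386155, p(55)=451276, p(56)=526823, p(57)=614154, p(58)=715220, p(59)=831820, p(60)=966467, p(61)=1121505, p(62)=1300156, p(63)=1505499, p(64)=1741630, p(65)=2012558, p(66)=2323520, p(67)=2679689, p(68)=3087735, p(69)=3554345, p(70)=4087968, p(71)=4697205, p(72)=5392783, p(73)=6185689, p(74)=7089500, p(75)=8118264, p(76)=9289091, p(77)=10619863, p(78)=12132164, p(79)=13848650, p(80)=15796476, p(81)=18004327, p(82)=20506255, p(83)=23338469, p(84)=26543660, p(85)=30167357, p(86)=34262962, p(87)=38887673, p(88)=44108109, p(89)=49995925, p(90)=56634173, p(91)=64112359, p(92)=72533807, p(93)=82010177, p(94)=92669720, p(95)=104651419, p(96)=118114304, p(97)=133230930, p(98)=150198136, p(99)=169229875, p(100)=190569292, p(101)=214481126, p(102)=241265379, p(103)=271248950, p(104)=304801365, p(105)=342325709, p(106)=384276336, p(107)=431149389, p(108)=483502844, p(109)=541946240, p(110)=607163746, p(111)=679903203, p(112)=761002156, p(113)=851376628, p(114)=952050665, p(115)=1064144451, p(116)=1188908248, p(117)=1327710076, p(118)=1482074143, p(119)=1653668665, p(120)=1844349560, p(121)=2056148051, p(122)=2291320912, p(123)=2552338241, p(124)=2841940500, p(125)=3163127352, p(126)=3519222692, p(127)=3913864295, p(128)=4351078600, p(129)=4835271870, p(130)=5371315400, p(131)=5964539504, p(132)=6620830889, p(133)=7346629512, p(134)=8149040695, p(135)=9035836076, p(136)=10015581680, p(137)=11097645016, p(138)=12292341831, p(139)=13610949895, p(140)=15065878135, p(141)=16670689208, p(142)=18440293320, p(143)=20390982757, p(144)=22540654445, p(145)=24908858009, p(146)=27517052599, p(147)=30388671978, p(148)=33549419497, p(149)=37027355200, p(150)=40853235313, p(151)=45060624582, p(152)=49686288421, p(153)=54770336324, p(154)=60356673280, p(155)=66493182097, p(156)=73232243759, p(157)=80630964769, p(158)=88751778802, p(159)=97662728555, p(160)=107438159466, p(161)=118159068427, p(162)=129913904637, p(163)=142798995930, p(164)=156919475295, p(165)=172389800255, p(166)=189334822579, p(167)=207890420102.
Final step: p(168) = p(167) + p(166) - p(163) - p(161) + p(156) + p(153) - p(146) - p(142) + p(133) + p(128) - p(117) - p(111) + p(98) + p(91) - p(76) - p(68) + p(51) + p(42) - p(23) - p(13)
= 207890420102 + 189334822579 - 142798995930 - 118159068427 + 73232243759 + 54770336324 - 27517052599 - 18440293320 + 7346629512 + 4351078600 - 1327710076 - 679903203 + 150198136 + 64112359 - 9289091 - 3087735 + 239943 + 53174 - 1255 - 101
= 228204732751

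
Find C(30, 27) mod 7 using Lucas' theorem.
0

Using Lucas' theorem:
Write n=30 and k=27 in base 7:
n in base 7: [4, 2]
k in base 7: [3, 6]
C(30,27) mod 7 = ∏ C(n_i, k_i) mod 7
Digit binomials (mod 7): C(4,3) = 4; C(2,6) = 0 (k_i > n_i)
Product: 4 × 0 = 0 ≡ 0 (mod 7)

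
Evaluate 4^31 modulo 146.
110

Repeated squaring. Binary of 31 = 11111.
4^1 ≡ 4 (mod 146); 4^2 ≡ 16 (mod 146); 4^4 ≡ 110 (mod 146); 4^8 ≡ 128 (mod 146); 4^16 ≡ 32 (mod 146)
4^31 = 4^1 × 4^2 × 4^4 × 4^8 × 4^16 ≡ 110 (mod 146)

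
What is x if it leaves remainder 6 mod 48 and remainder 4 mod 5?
54

Using Chinese Remainder Theorem:
M = 48 × 5 = 240
M1 = 5, M2 = 48
y1 = 5^(-1) mod 48 = 29
y2 = 48^(-1) mod 5 = 2
x = (6×5×29 + 4×48×2) mod 240 = 54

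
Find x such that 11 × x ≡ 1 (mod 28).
23

gcd(11, 28) = 1, so the inverse exists.
Extended Euclidean algorithm on (28, 11):
28 = 2 × 11 + 6  ⟹  6 = (1)·28 + (-2)·11
11 = 1 × 6 + 5  ⟹  5 = (-1)·28 + (3)·11
6 = 1 × 5 + 1  ⟹  1 = (2)·28 + (-5)·11
So (-5)·11 ≡ 1 (mod 28), i.e. 11^(-1) ≡ -5 ≡ 23 (mod 28).
Check: 11 × 23 = 253 ≡ 1 (mod 28)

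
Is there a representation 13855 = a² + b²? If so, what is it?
Not possible

Factorization: 13855 = 5 × 17 × 163
By Fermat: n is sum of two squares iff every prime p ≡ 3 (mod 4) appears to even power.
Prime(s) ≡ 3 (mod 4) with odd exponent: [(163, 1)]
Therefore 13855 cannot be expressed as a² + b².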